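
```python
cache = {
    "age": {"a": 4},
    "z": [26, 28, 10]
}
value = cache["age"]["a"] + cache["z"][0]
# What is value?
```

Trace:
`cache = { ...` → cache = {'age': {'a': 4}, 'z': [26, 28, 10]}
`value = cache["age"]["a"] + cache["z"][0]` → value = 30
So value = 30

Answer: 30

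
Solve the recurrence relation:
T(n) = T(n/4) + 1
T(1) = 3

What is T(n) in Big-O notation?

Each step divides n by 4 and adds 1. After log_4(n) steps we reach T(1)=3. So T(n) = 1·log_4(n) + 3 = O(log n).

Answer: O(log n)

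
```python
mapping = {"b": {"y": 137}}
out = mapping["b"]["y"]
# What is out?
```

Trace:
`mapping = {"b": {"y": 137}}` → mapping = {'b': {'y': 137}}
`out = mapping["b"]["y"]` → out = 137
So out = 137

Answer: 137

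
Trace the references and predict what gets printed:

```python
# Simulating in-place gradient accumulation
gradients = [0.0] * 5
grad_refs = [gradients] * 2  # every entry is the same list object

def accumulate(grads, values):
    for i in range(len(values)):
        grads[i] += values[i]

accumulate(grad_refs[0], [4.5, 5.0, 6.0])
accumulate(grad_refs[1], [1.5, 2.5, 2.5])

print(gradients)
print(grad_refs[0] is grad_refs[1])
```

Key concept: gradient accumulation aliasing.
Step by step:
`gradients = [0.0] * 5` → gradients = [0.0, 0.0, 0.0, 0.0, 0.0]
`grad_refs = [gradients] * 2` → grad_refs = [[0.0, 0.0, 0.0, 0.0, 0.0], [0.0, 0.0, 0.0, 0.0, 0.0]]
`accumulate(grad_refs[0], [4.5, 5.0, 6.0])` → gradients = [4.5, 5.0, 6.0, 0.0, 0.0]; grad_refs = [[4.5, 5.0, 6.0, 0.0, 0.0], [4.5, 5.0, 6.0, 0.0, 0.0]]
`accumulate(grad_refs[1], [1.5, 2.5, 2.5])` → gradients = [6.0, 7.5, 8.5, 0.0, 0.0]; grad_refs = [[6.0, 7.5, 8.5, 0.0, 0.0], [6.0, 7.5, 8.5, 0.0, 0.0]]
`print(gradients)` → prints [6.0, 7.5, 8.5, 0.0, 0.0]
`print(grad_refs[0] is grad_refs[1])` → prints True

Answer:
[6.0, 7.5, 8.5, 0.0, 0.0]
True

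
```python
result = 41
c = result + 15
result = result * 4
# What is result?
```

Trace:
`result = 41` → result = 41
`c = result + 15` → c = 56
`result = result * 4` → result = 164
So result = 164

Answer: 164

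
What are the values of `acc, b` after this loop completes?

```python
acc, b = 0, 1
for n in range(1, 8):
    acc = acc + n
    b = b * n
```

Sum and factorial of 1 to 7
`acc, b` takes the values: (0, 1) → (1, 1) → (3, 1) → (3, 2) → (6, 2) → (6, 6) → (10, 6) → (10, 24) → (15, 24) → (15, 120) → (21, 120) → (21, 720) → (28, 720) → (28, 5040)

Answer: 28, 5040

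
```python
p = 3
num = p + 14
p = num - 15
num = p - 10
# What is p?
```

Trace:
`p = 3` → p = 3
`num = p + 14` → num = 17
`p = num - 15` → p = 2
`num = p - 10` → num = -8
So p = 2

Answer: 2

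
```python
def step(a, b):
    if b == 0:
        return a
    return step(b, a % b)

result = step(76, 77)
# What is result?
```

step(76, 77) -> step(77, 76) -> step(76, 1) -> step(1, 0) -> 1

Answer: 1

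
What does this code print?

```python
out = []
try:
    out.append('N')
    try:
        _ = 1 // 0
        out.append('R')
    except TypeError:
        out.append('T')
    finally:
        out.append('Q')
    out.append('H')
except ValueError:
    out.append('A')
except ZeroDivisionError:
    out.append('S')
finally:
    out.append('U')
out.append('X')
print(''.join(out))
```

Execution trace: 'N' (try body) → 'Q' (inner finally) → 'S' (except ZeroDivisionError) → 'U' (finally) → 'X' (after the try/except). Output: NQSUX

Answer: NQSUX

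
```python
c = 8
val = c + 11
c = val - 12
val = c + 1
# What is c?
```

Trace:
`c = 8` → c = 8
`val = c + 11` → val = 19
`c = val - 12` → c = 7
`val = c + 1` → val = 8
So c = 7

Answer: 7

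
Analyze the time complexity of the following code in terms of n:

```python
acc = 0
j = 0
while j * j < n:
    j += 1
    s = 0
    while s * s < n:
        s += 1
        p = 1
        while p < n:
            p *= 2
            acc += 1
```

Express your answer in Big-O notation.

Each loop level contributes: √n × √n × log n. Multiplying the contributions gives O(n log n).

Answer: O(n log n)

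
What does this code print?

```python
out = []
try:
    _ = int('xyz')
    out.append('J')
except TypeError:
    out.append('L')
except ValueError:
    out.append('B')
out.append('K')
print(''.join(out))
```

Execution trace: 'B' (except ValueError) → 'K' (after the try/except). Output: BK

Answer: BK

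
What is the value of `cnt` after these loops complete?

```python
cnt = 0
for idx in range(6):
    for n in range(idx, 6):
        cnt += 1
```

Upper triangle: 6 + 5 + ... + 1
`cnt` takes the values: 0 → 1 → 2 → 3 → 4 → 5 → 6 → 7 → 8 → 9 → 10 → 11 → 12 → 13 → 14 → 15 → 16 → 17 → 18 → 19 → 20 → 21

Answer: 21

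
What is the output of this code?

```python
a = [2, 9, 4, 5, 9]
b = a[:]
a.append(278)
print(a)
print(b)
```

Key concept: slice [:] creates copy.
Step by step:
`a = [2, 9, 4, 5, 9]` → a = [2, 9, 4, 5, 9]
`b = a[:]` → b = [2, 9, 4, 5, 9]
`a.append(278)` → a = [2, 9, 4, 5, 9, 278]
`print(a)` → prints [2, 9, 4, 5, 9, 278]
`print(b)` → prints [2, 9, 4, 5, 9]

Answer:
[2, 9, 4, 5, 9, 278]
[2, 9, 4, 5, 9]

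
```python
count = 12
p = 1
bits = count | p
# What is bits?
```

Trace:
`count = 12` → count = 12
`p = 1` → p = 1
`bits = count | p` → bits = 13
So bits = 13

Answer: 13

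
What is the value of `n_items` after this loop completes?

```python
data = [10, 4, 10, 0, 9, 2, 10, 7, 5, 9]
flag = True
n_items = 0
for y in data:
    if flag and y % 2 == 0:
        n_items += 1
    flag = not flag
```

Count even values at even positions
`n_items` takes the values: 0 → 1 → 2 → 3

Answer: 3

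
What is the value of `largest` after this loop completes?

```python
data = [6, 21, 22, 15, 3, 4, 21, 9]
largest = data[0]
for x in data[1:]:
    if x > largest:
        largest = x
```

Maximum of [6, 21, 22, 15, 3, 4, 21, 9]
`largest` takes the values: 6 → 21 → 22

Answer: 22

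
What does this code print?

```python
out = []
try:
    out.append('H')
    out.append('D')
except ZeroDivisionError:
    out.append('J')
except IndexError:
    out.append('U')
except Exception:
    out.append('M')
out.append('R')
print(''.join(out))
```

Execution trace: 'H' (try body) → 'D' (try body, no exception) → 'R' (after the try/except). Output: HDR

Answer: HDR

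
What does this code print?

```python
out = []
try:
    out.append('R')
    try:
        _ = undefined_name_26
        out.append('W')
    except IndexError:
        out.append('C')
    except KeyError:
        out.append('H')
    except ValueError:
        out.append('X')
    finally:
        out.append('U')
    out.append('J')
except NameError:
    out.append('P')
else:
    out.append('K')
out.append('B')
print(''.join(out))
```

Execution trace: 'R' (try body) → 'U' (inner finally) → 'P' (except NameError) → 'B' (after the try/except). Output: RUPB

Answer: RUPB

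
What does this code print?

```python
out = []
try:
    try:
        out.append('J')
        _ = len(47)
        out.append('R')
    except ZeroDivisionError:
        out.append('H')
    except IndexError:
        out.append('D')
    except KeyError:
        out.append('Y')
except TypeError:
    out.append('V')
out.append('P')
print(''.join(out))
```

Execution trace: 'J' (try body) → 'V' (outer except TypeError) → 'P' (after the try/except). Output: JVP

Answer: JVP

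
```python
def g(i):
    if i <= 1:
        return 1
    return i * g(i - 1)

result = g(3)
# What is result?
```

g(3) = 3 * 2 * 1 = 6

Answer: 6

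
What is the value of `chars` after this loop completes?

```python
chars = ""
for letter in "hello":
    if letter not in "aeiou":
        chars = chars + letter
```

Remove vowels from 'hello'
`chars` takes the values: "" → "h" → "hl" → "hll"

Answer: "hll"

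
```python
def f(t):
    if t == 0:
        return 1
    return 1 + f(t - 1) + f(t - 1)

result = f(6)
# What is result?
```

f(t) = 1 + 2·f(t-1), f(0)=1. Closed form: (1+1)·2^6 - 1 = 127.

Answer: 127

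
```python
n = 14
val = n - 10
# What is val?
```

Trace:
`n = 14` → n = 14
`val = n - 10` → val = 4
So val = 4

Answer: 4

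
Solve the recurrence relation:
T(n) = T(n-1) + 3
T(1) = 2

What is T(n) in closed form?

Unrolling: T(n) = T(1) + 3·(n-1) = 2 + 3(n-1) = 3n - 1.

Answer: T(n) = 3n - 1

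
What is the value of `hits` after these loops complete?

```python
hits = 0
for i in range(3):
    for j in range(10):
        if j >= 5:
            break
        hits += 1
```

Inner breaks at 5, outer runs 3 times
`hits` takes the values: 0 → 1 → 2 → 3 → 4 → 5 → 6 → 7 → 8 → 9 → 10 → 11 → 12 → 13 → 14 → 15

Answer: 15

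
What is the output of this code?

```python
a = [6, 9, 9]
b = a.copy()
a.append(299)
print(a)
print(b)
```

Key concept: list.copy() creates independent copy.
Step by step:
`a = [6, 9, 9]` → a = [6, 9, 9]
`b = a.copy()` → b = [6, 9, 9]
`a.append(299)` → a = [6, 9, 9, 299]
`print(a)` → prints [6, 9, 9, 299]
`print(b)` → prints [6, 9, 9]

Answer:
[6, 9, 9, 299]
[6, 9, 9]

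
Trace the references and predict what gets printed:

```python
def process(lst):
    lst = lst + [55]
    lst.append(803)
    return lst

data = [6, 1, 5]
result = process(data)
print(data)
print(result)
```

Key concept: rebinding parameter vs mutation.
Step by step:
`data = [6, 1, 5]` → data = [6, 1, 5]
`result = process(data)` → result = [6, 1, 5, 55, 803]
`print(data)` → prints [6, 1, 5]
`print(result)` → prints [6, 1, 5, 55, 803]

Answer:
[6, 1, 5]
[6, 1, 5, 55, 803]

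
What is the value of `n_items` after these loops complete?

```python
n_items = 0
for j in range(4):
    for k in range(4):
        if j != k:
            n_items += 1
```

4² - 4 (exclude diagonal)
`n_items` takes the values: 0 → 1 → 2 → 3 → 4 → 5 → 6 → 7 → 8 → 9 → 10 → 11 → 12

Answer: 12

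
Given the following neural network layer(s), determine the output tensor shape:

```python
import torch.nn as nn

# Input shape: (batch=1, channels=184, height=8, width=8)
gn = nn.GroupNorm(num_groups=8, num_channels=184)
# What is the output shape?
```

Input: (1, 184, 8, 8) -> Output: (1, 184, 8, 8)

Answer: (1, 184, 8, 8)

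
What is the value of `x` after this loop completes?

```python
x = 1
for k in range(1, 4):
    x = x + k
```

Start at 1, add 1 through 3
`x` takes the values: 1 → 2 → 4 → 7

Answer: 7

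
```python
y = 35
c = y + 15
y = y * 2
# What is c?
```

Trace:
`y = 35` → y = 35
`c = y + 15` → c = 50
`y = y * 2` → y = 70
So c = 50

Answer: 50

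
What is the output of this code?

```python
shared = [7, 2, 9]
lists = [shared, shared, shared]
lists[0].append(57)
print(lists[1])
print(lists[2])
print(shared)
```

Key concept: list of same reference.
Step by step:
`shared = [7, 2, 9]` → shared = [7, 2, 9]
`lists = [shared, shared, shared]` → lists = [[7, 2, 9], [7, 2, 9], [7, 2, 9]]
`lists[0].append(57)` → shared = [7, 2, 9, 57]; lists = [[7, 2, 9, 57], [7, 2, 9, 57], [7, 2, 9, 57]]
`print(lists[1])` → prints [7, 2, 9, 57]
`print(lists[2])` → prints [7, 2, 9, 57]
`print(shared)` → prints [7, 2, 9, 57]

Answer:
[7, 2, 9, 57]
[7, 2, 9, 57]
[7, 2, 9, 57]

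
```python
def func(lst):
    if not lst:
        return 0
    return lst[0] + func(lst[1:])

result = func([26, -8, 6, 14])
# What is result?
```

26 + (-8) + 6 + 14 + 0 = 38

Answer: 38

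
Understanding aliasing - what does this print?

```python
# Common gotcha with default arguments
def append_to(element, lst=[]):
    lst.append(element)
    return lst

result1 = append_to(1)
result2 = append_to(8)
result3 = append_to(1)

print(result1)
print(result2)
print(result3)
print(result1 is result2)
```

Key concept: mutable default argument gotcha.
Step by step:
`result1 = append_to(1)` → result1 = [1]
`result2 = append_to(8)` → result1 = [1, 8] (same object as result2); result2 = [1, 8] (same object as result1)
`result3 = append_to(1)` → result1 = [1, 8, 1] (same object as result2, result3); result2 = [1, 8, 1] (same object as result1, result3); result3 = [1, 8, 1] (same object as result1, result2)
`print(result1)` → prints [1, 8, 1]
`print(result2)` → prints [1, 8, 1]
`print(result3)` → prints [1, 8, 1]
`print(result1 is result2)` → prints True

Answer:
[1, 8, 1]
[1, 8, 1]
[1, 8, 1]
True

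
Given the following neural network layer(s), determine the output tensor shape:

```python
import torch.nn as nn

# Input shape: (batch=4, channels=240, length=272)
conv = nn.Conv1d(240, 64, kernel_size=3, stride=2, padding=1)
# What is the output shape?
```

Input: (4, 240, 272) -> Output: (4, 64, 136)

Answer: (4, 64, 136)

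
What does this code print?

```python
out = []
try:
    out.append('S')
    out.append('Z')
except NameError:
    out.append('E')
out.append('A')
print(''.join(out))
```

Execution trace: 'S' (try body) → 'Z' (try body, no exception) → 'A' (after the try/except). Output: SZA

Answer: SZA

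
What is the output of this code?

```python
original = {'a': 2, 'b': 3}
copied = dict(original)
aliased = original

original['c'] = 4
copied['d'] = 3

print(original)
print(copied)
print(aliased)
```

Key concept: dict() creates copy, assignment creates alias.
Step by step:
`original = {'a': 2, 'b': 3}` → original = {'a': 2, 'b': 3}
`copied = dict(original)` → copied = {'a': 2, 'b': 3}
`aliased = original` → aliased = {'a': 2, 'b': 3} (same object as original)
`original['c'] = 4` → original = {'a': 2, 'b': 3, 'c': 4} (same object as aliased); aliased = {'a': 2, 'b': 3, 'c': 4} (same object as original)
`copied['d'] = 3` → copied = {'a': 2, 'b': 3, 'd': 3}
`print(original)` → prints {'a': 2, 'b': 3, 'c': 4}
`print(copied)` → prints {'a': 2, 'b': 3, 'd': 3}
`print(aliased)` → prints {'a': 2, 'b': 3, 'c': 4}

Answer:
{'a': 2, 'b': 3, 'c': 4}
{'a': 2, 'b': 3, 'd': 3}
{'a': 2, 'b': 3, 'c': 4}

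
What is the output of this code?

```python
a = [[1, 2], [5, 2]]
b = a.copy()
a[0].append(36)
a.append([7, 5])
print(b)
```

Key concept: shallow copy with nested lists.
Step by step:
`a = [[1, 2], [5, 2]]` → a = [[1, 2], [5, 2]]
`b = a.copy()` → b = [[1, 2], [5, 2]]
`a[0].append(36)` → a = [[1, 2, 36], [5, 2]]; b = [[1, 2, 36], [5, 2]]
`a.append([7, 5])` → a = [[1, 2, 36], [5, 2], [7, 5]]
`print(b)` → prints [[1, 2, 36], [5, 2]]

Answer: [[1, 2, 36], [5, 2]]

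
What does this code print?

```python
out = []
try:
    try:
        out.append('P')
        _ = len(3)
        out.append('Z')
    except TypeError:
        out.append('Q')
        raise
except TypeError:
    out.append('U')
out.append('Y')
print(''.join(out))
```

Execution trace: 'P' (inner try body) → 'Q' (inner except TypeError) → 'U' (outer except TypeError) → 'Y' (after the try/except). Output: PQUY

Answer: PQUY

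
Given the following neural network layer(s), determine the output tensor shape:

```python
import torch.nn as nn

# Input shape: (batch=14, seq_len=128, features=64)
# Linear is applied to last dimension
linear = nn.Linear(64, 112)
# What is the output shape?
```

Input: (14, 128, 64) -> Output: (14, 128, 112)

Answer: (14, 128, 112)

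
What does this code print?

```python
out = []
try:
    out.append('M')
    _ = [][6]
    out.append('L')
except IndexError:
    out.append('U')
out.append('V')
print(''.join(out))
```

Execution trace: 'M' (try body) → 'U' (except IndexError) → 'V' (after the try/except). Output: MUV

Answer: MUV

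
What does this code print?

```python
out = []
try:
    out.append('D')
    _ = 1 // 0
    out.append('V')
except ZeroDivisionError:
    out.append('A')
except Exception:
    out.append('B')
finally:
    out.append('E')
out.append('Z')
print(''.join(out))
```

Execution trace: 'D' (try body) → 'A' (except ZeroDivisionError) → 'E' (finally) → 'Z' (after the try/except). Output: DAEZ

Answer: DAEZ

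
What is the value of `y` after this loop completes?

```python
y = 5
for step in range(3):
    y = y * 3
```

Multiply by 3, 3 times: 5 * 3^3 = 135
`y` takes the values: 5 → 15 → 45 → 135

Answer: 135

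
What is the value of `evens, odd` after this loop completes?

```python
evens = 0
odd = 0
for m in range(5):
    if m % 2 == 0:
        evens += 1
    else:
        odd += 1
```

Count evens and odds in range(5)
`evens, odd` takes the values: (0, 0) → (1, 0) → (1, 1) → (2, 1) → (2, 2) → (3, 2)

Answer: 3, 2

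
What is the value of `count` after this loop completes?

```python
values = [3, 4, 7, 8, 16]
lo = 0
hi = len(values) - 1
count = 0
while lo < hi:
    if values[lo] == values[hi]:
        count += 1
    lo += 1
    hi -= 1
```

Count matching pairs from ends
`count` takes the values: 0

Answer: 0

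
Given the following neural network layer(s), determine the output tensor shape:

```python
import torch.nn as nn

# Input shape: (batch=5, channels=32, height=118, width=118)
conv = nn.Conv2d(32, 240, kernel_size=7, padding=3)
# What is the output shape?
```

Input: (5, 32, 118, 118) -> Output: (5, 240, 118, 118)

Answer: (5, 240, 118, 118)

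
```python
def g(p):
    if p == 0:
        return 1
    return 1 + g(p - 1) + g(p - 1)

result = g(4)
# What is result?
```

g(p) = 1 + 2·g(p-1), g(0)=1. Closed form: (1+1)·2^4 - 1 = 31.

Answer: 31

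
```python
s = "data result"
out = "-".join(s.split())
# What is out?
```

Trace:
`s = "data result"` → s = 'data result'
`out = "-".join(s.split())` → out = 'data-result'
So out = 'data-result'

Answer: 'data-result'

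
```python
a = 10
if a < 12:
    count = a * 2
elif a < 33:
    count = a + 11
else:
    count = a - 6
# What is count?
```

Trace:
`a = 10` → a = 10
`if a < 12: ...` → a < 12 is True → count = 20
So count = 20

Answer: 20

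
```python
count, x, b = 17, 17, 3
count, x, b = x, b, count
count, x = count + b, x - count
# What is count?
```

Trace:
`count, x, b = 17, 17, 3` → count = 17; x = 17; b = 3
`count, x, b = x, b, count` → count = 17; x = 3; b = 17
`count, x = count + b, x - count` → count = 34; x = -14
So count = 34

Answer: 34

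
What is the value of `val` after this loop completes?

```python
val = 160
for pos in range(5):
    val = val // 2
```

Halve 5 times: 160 // 2^5 = 5
`val` takes the values: 160 → 80 → 40 → 20 → 10 → 5

Answer: 5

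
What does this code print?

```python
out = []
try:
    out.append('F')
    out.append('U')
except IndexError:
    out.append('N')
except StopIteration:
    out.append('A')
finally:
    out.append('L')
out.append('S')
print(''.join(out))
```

Execution trace: 'F' (try body) → 'U' (try body, no exception) → 'L' (finally) → 'S' (after the try/except). Output: FULS

Answer: FULS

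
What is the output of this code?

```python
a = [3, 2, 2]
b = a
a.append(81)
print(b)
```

Key concept: basic list aliasing.
Step by step:
`a = [3, 2, 2]` → a = [3, 2, 2]
`b = a` → b = [3, 2, 2] (same object as a)
`a.append(81)` → a = [3, 2, 2, 81] (same object as b); b = [3, 2, 2, 81] (same object as a)
`print(b)` → prints [3, 2, 2, 81]

Answer: [3, 2, 2, 81]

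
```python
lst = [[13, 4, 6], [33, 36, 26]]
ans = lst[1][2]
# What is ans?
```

Trace:
`lst = [[13, 4, 6], [33, 36, 26]]` → lst = [[13, 4, 6], [33, 36, 26]]
`ans = lst[1][2]` → ans = 26
So ans = 26

Answer: 26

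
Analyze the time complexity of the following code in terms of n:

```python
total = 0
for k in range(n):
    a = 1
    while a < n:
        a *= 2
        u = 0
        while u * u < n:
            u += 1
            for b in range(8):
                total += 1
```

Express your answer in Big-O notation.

Each loop level contributes: n × log n × √n × 1. Multiplying the contributions gives O(n√n log n).

Answer: O(n√n log n)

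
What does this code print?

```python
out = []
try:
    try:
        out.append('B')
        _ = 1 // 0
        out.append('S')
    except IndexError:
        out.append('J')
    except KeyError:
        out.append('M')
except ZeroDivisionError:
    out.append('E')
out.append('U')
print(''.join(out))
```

Execution trace: 'B' (try body) → 'E' (outer except ZeroDivisionError) → 'U' (after the try/except). Output: BEU

Answer: BEU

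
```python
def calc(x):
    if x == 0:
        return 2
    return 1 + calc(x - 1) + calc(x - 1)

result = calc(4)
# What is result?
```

calc(x) = 1 + 2·calc(x-1), calc(0)=2. Closed form: (2+1)·2^4 - 1 = 47.

Answer: 47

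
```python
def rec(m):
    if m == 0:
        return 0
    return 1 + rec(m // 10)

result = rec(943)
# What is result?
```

Count of digits of 943: 3

Answer: 3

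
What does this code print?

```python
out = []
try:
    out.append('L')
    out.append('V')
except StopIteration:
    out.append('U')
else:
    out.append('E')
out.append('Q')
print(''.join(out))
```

Execution trace: 'L' (try body) → 'V' (try body, no exception) → 'E' (else) → 'Q' (after the try/except). Output: LVEQ

Answer: LVEQ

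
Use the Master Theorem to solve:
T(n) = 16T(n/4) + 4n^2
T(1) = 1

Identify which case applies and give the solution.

a=16, b=4, f(n)=4n^2. log_4(16) = 2. Since c=2 = 2, Case 2 applies: T(n) = Θ(n^log_b(a) · log n) = O(n^2 log n).

Answer: O(n^2 log n) - Case 2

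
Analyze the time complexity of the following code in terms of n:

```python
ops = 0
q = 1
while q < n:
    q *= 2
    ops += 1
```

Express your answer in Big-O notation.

Each loop level contributes: log n. Multiplying the contributions gives O(log n).

Answer: O(log n)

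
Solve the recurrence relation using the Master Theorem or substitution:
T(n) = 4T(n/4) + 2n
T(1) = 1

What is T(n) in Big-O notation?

By Master Theorem: a=4, b=4, f(n)=2n. Since log_4(4) = 1 and f(n) = Θ(n^1), Case 2 applies. T(n) = O(n log n).

Answer: O(n log n)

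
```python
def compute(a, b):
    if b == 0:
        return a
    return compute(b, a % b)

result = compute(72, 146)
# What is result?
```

compute(72, 146) -> compute(146, 72) -> compute(72, 2) -> compute(2, 0) -> 2

Answer: 2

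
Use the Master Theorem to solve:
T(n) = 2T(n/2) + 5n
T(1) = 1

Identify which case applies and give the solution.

a=2, b=2, f(n)=5n. log_2(2) = 1. Since c=1 = 1, Case 2 applies: T(n) = Θ(n^log_b(a) · log n) = O(n log n).

Answer: O(n log n) - Case 2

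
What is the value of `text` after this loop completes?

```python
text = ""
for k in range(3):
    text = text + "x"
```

Repeat 'x' 3 times
`text` takes the values: "" → "x" → "xx" → "xxx"

Answer: "xxx"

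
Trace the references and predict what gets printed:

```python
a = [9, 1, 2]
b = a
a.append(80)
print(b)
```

Key concept: basic list aliasing.
Step by step:
`a = [9, 1, 2]` → a = [9, 1, 2]
`b = a` → b = [9, 1, 2] (same object as a)
`a.append(80)` → a = [9, 1, 2, 80] (same object as b); b = [9, 1, 2, 80] (same object as a)
`print(b)` → prints [9, 1, 2, 80]

Answer: [9, 1, 2, 80]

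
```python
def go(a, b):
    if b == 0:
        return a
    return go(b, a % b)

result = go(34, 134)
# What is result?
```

go(34, 134) -> go(134, 34) -> go(34, 32) -> go(32, 2) -> go(2, 0) -> 2

Answer: 2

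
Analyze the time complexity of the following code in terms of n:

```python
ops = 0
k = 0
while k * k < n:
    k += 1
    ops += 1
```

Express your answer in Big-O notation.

Each loop level contributes: √n. Multiplying the contributions gives O(√n).

Answer: O(√n)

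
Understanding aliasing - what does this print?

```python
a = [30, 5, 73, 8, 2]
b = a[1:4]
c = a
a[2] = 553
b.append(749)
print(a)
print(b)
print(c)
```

Key concept: slice vs alias.
Step by step:
`a = [30, 5, 73, 8, 2]` → a = [30, 5, 73, 8, 2]
`b = a[1:4]` → b = [5, 73, 8]
`c = a` → c = [30, 5, 73, 8, 2] (same object as a)
`a[2] = 553` → a = [30, 5, 553, 8, 2] (same object as c); c = [30, 5, 553, 8, 2] (same object as a)
`b.append(749)` → b = [5, 73, 8, 749]
`print(a)` → prints [30, 5, 553, 8, 2]
`print(b)` → prints [5, 73, 8, 749]
`print(c)` → prints [30, 5, 553, 8, 2]

Answer:
[30, 5, 553, 8, 2]
[5, 73, 8, 749]
[30, 5, 553, 8, 2]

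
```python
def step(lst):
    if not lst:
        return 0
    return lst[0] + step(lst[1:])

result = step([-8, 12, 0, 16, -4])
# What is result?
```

(-8) + 12 + 0 + 16 + (-4) + 0 = 16

Answer: 16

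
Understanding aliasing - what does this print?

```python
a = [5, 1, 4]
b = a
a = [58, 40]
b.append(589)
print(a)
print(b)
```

Key concept: rebinding vs mutation: a is rebound to a new list, b still points at the original.
Step by step:
`a = [5, 1, 4]` → a = [5, 1, 4]
`b = a` → b = [5, 1, 4] (same object as a)
`a = [58, 40]` → a = [58, 40]
`b.append(589)` → b = [5, 1, 4, 589]
`print(a)` → prints [58, 40]
`print(b)` → prints [5, 1, 4, 589]

Answer:
[58, 40]
[5, 1, 4, 589]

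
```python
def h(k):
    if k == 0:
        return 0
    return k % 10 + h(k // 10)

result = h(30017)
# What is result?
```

Sum of digits of 30017: 7 + 1 + 0 + 0 + 3 = 11

Answer: 11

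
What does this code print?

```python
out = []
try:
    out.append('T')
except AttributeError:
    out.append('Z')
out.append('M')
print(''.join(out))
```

Execution trace: 'T' (try body, no exception) → 'M' (after the try/except). Output: TM

Answer: TM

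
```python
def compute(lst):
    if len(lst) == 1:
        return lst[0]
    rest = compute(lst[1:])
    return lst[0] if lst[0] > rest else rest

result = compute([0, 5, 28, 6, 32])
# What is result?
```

Recursive max over [0, 5, 28, 6, 32] = 32

Answer: 32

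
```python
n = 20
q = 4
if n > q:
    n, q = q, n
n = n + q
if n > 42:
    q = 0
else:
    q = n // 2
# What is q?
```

Trace:
`n = 20` → n = 20
`q = 4` → q = 4
`if n > q: ...` → n > q is True → n = 4; q = 20
`n = n + q` → n = 24
`if n > 42: ...` → n > 42 is False, take else branch → q = 12
So q = 12

Answer: 12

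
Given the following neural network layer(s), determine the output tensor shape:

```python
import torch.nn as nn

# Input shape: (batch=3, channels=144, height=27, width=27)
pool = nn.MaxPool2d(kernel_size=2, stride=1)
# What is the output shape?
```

Input: (3, 144, 27, 27) -> Output: (3, 144, 26, 26)

Answer: (3, 144, 26, 26)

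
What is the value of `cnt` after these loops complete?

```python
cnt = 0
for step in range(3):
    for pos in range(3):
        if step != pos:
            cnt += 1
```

3² - 3 (exclude diagonal)
`cnt` takes the values: 0 → 1 → 2 → 3 → 4 → 5 → 6

Answer: 6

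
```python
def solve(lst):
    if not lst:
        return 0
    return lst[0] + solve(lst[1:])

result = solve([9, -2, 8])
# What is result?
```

9 + (-2) + 8 + 0 = 15

Answer: 15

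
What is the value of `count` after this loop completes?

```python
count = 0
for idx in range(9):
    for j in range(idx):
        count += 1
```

Triangle number: 0+1+2+...+8
`count` takes the values: 0 → 1 → 2 → 3 → 4 → 5 → 6 → 7 → 8 → 9 → 10 → 11 → 12 → 13 → 14 → 15 → 16 → 17 → 18 → 19 → 20 → 21 → 22 → 23 → 24 → 25 → 26 → 27 → 28 → 29 → 30 → 31 → 32 → 33 → 34 → 35 → 36

Answer: 36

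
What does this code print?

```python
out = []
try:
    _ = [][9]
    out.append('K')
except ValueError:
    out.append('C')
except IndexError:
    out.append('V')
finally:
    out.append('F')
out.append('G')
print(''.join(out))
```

Execution trace: 'V' (except IndexError) → 'F' (finally) → 'G' (after the try/except). Output: VFG

Answer: VFG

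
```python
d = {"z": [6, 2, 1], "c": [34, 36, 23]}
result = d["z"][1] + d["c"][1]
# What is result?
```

Trace:
`d = {"z": [6, 2, 1], "c": [34, 36, 23]}` → d = {'z': [6, 2, 1], 'c': [34, 36, 23]}
`result = d["z"][1] + d["c"][1]` → result = 38
So result = 38

Answer: 38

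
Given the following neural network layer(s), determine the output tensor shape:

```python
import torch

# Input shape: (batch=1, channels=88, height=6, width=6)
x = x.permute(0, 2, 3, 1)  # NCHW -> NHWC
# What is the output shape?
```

Input: (1, 88, 6, 6) -> Output: (1, 6, 6, 88)

Answer: (1, 6, 6, 88)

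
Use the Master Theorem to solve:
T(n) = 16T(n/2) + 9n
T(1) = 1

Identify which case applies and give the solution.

a=16, b=2, f(n)=9n. log_2(16) = 4. Since c=1 < 4, Case 1 applies: T(n) = Θ(n^log_b(a)) = O(n^4).

Answer: O(n^4) - Case 1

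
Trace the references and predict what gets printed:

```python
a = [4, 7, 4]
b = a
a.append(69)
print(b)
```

Key concept: basic list aliasing.
Step by step:
`a = [4, 7, 4]` → a = [4, 7, 4]
`b = a` → b = [4, 7, 4] (same object as a)
`a.append(69)` → a = [4, 7, 4, 69] (same object as b); b = [4, 7, 4, 69] (same object as a)
`print(b)` → prints [4, 7, 4, 69]

Answer: [4, 7, 4, 69]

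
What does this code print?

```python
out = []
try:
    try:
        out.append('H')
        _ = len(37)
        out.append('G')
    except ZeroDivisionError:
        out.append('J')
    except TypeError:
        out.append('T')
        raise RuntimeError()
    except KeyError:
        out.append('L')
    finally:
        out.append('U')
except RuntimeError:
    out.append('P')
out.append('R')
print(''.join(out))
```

Execution trace: 'H' (inner try body) → 'T' (inner except TypeError) → 'U' (inner finally) → 'P' (outer except RuntimeError) → 'R' (after the try/except). Output: HTUPR

Answer: HTUPR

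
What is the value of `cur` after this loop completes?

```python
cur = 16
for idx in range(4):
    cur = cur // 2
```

Halve 4 times: 16 // 2^4 = 1
`cur` takes the values: 16 → 8 → 4 → 2 → 1

Answer: 1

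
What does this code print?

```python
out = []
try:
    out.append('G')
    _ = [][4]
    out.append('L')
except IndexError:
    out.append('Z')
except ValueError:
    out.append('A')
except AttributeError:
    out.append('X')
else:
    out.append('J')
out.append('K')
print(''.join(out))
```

Execution trace: 'G' (try body) → 'Z' (except IndexError) → 'K' (after the try/except). Output: GZK

Answer: GZK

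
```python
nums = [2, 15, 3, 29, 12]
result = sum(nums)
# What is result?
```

Trace:
`nums = [2, 15, 3, 29, 12]` → nums = [2, 15, 3, 29, 12]
`result = sum(nums)` → result = 61
So result = 61

Answer: 61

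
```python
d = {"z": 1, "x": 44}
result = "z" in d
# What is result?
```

Trace:
`d = {"z": 1, "x": 44}` → d = {'z': 1, 'x': 44}
`result = "z" in d` → result = True
So result = True

Answer: True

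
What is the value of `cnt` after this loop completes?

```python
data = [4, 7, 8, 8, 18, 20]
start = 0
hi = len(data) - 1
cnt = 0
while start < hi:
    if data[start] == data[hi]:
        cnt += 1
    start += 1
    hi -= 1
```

Count matching pairs from ends
`cnt` takes the values: 0 → 1

Answer: 1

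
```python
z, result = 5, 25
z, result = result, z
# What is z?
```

Trace:
`z, result = 5, 25` → z = 5; result = 25
`z, result = result, z` → z = 25; result = 5
So z = 25

Answer: 25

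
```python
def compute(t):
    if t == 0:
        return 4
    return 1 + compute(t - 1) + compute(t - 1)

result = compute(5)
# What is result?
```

compute(t) = 1 + 2·compute(t-1), compute(0)=4. Closed form: (4+1)·2^5 - 1 = 159.

Answer: 159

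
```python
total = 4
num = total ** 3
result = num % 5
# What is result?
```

Trace:
`total = 4` → total = 4
`num = total ** 3` → num = 64
`result = num % 5` → result = 4
So result = 4

Answer: 4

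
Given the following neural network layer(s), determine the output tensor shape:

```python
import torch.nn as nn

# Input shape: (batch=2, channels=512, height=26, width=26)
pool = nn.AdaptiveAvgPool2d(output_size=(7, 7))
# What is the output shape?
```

Input: (2, 512, 26, 26) -> Output: (2, 512, 7, 7)

Answer: (2, 512, 7, 7)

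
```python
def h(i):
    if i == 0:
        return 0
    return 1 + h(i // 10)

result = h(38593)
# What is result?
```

Count of digits of 38593: 5

Answer: 5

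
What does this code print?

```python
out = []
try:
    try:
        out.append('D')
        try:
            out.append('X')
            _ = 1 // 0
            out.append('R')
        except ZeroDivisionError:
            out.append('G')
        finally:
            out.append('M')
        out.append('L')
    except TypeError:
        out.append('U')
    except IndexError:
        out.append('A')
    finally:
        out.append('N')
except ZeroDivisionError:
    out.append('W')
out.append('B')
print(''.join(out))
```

Execution trace: 'D' (try body) → 'X' (inner try body) → 'G' (inner except ZeroDivisionError) → 'M' (inner finally) → 'L' (try body, no exception) → 'N' (finally) → 'B' (after the try/except). Output: DXGMLNB

Answer: DXGMLNB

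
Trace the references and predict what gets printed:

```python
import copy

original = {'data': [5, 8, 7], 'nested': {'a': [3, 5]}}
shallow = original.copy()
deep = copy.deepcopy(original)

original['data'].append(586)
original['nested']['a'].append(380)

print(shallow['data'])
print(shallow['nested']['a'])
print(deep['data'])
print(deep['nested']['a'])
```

Key concept: comparing shallow vs deep copy.
Step by step:
`original = {'data': [5, 8, 7], 'nested': {'a': [3, 5]}}` → original = {'data': [5, 8, 7], 'nested': {'a': [3, 5]}}
`shallow = original.copy()` → shallow = {'data': [5, 8, 7], 'nested': {'a': [3, 5]}}
`deep = copy.deepcopy(original)` → deep = {'data': [5, 8, 7], 'nested': {'a': [3, 5]}}
`original['data'].append(586)` → original = {'data': [5, 8, 7, 586], 'nested': {'a': [3, 5]}}; shallow = {'data': [5, 8, 7, 586], 'nested': {'a': [3, 5]}}
`original['nested']['a'].append(380)` → original = {'data': [5, 8, 7, 586], 'nested': {'a': [3, 5, 380]}}; shallow = {'data': [5, 8, 7, 586], 'nested': {'a': [3, 5, 380]}}
`print(shallow['data'])` → prints [5, 8, 7, 586]
`print(shallow['nested']['a'])` → prints [3, 5, 380]
`print(deep['data'])` → prints [5, 8, 7]
`print(deep['nested']['a'])` → prints [3, 5]

Answer:
[5, 8, 7, 586]
[3, 5, 380]
[5, 8, 7]
[3, 5]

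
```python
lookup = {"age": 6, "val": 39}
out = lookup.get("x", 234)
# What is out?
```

Trace:
`lookup = {"age": 6, "val": 39}` → lookup = {'age': 6, 'val': 39}
`out = lookup.get("x", 234)` → out = 234
So out = 234

Answer: 234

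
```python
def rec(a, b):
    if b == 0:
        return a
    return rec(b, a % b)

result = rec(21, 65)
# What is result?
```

rec(21, 65) -> rec(65, 21) -> rec(21, 2) -> rec(2, 1) -> rec(1, 0) -> 1

Answer: 1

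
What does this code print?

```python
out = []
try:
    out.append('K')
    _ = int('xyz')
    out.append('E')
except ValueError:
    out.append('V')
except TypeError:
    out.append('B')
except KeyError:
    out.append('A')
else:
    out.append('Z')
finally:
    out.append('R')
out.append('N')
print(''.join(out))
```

Execution trace: 'K' (try body) → 'V' (except ValueError) → 'R' (finally) → 'N' (after the try/except). Output: KVRN

Answer: KVRN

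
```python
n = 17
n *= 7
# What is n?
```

Trace:
`n = 17` → n = 17
`n *= 7` → n = 119
So n = 119

Answer: 119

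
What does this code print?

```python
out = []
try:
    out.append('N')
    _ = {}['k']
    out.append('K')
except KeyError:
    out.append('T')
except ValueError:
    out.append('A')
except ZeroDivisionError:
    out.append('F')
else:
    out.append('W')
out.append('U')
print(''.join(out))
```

Execution trace: 'N' (try body) → 'T' (except KeyError) → 'U' (after the try/except). Output: NTU

Answer: NTU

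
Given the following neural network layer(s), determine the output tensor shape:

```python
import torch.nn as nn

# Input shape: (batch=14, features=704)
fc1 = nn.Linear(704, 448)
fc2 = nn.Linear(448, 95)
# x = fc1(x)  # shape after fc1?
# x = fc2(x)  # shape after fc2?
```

Input: (14, 704) -> after fc1: (14, 448) -> Output: (14, 95)

Answer: (14, 95)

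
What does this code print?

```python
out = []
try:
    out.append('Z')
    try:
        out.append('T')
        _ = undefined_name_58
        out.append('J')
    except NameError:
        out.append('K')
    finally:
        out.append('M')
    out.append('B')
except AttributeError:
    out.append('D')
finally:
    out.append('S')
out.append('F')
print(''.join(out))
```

Execution trace: 'Z' (try body) → 'T' (inner try body) → 'K' (inner except NameError) → 'M' (inner finally) → 'B' (try body, no exception) → 'S' (finally) → 'F' (after the try/except). Output: ZTKMBSF

Answer: ZTKMBSF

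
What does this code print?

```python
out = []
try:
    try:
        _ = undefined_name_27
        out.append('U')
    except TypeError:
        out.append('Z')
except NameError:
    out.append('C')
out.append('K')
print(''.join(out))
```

Execution trace: 'C' (outer except NameError) → 'K' (after the try/except). Output: CK

Answer: CK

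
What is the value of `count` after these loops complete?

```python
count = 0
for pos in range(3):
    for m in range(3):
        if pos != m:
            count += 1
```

3² - 3 (exclude diagonal)
`count` takes the values: 0 → 1 → 2 → 3 → 4 → 5 → 6

Answer: 6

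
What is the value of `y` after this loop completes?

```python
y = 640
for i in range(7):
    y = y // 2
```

Halve 7 times: 640 // 2^7 = 5
`y` takes the values: 640 → 320 → 160 → 80 → 40 → 20 → 10 → 5

Answer: 5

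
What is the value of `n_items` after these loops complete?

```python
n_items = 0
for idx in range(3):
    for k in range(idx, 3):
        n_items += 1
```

Upper triangle: 3 + 2 + ... + 1
`n_items` takes the values: 0 → 1 → 2 → 3 → 4 → 5 → 6

Answer: 6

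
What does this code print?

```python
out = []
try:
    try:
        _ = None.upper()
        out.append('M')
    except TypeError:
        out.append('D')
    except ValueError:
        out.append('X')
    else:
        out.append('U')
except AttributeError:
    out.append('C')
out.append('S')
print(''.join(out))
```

Execution trace: 'C' (outer except AttributeError) → 'S' (after the try/except). Output: CS

Answer: CS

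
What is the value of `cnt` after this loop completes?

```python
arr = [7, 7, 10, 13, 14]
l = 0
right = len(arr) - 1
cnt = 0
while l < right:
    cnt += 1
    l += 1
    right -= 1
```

Iterations until pointers meet (list length 5)
`cnt` takes the values: 0 → 1 → 2

Answer: 2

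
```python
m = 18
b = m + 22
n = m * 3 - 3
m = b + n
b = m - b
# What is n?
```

Trace:
`m = 18` → m = 18
`b = m + 22` → b = 40
`n = m * 3 - 3` → n = 51
`m = b + n` → m = 91
`b = m - b` → b = 51
So n = 51

Answer: 51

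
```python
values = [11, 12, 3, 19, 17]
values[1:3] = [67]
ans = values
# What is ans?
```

Trace:
`values = [11, 12, 3, 19, 17]` → values = [11, 12, 3, 19, 17]
`values[1:3] = [67]` → values = [11, 67, 19, 17]
`ans = values` → ans = [11, 67, 19, 17]
So ans = [11, 67, 19, 17]

Answer: [11, 67, 19, 17]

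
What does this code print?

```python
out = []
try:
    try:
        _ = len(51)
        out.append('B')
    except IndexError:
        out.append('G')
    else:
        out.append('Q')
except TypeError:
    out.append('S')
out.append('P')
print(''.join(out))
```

Execution trace: 'S' (outer except TypeError) → 'P' (after the try/except). Output: SP

Answer: SP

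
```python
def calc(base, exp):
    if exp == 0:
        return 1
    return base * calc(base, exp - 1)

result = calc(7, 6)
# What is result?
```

calc(7, 6) = 7 * 7 * 7 * 7 * 7 * 7 = 117649

Answer: 117649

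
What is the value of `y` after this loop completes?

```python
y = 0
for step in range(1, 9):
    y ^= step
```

XOR of 1 to 8
`y` takes the values: 0 → 1 → 3 → 0 → 4 → 1 → 7 → 0 → 8

Answer: 8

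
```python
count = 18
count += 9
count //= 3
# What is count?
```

Trace:
`count = 18` → count = 18
`count += 9` → count = 27
`count //= 3` → count = 9
So count = 9

Answer: 9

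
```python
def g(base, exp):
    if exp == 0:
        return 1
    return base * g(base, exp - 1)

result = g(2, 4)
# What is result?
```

g(2, 4) = 2 * 2 * 2 * 2 = 16

Answer: 16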